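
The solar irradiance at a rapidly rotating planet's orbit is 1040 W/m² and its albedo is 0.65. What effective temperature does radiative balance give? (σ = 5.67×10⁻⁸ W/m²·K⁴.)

T ≈ 200 K

Power absorbed = (1−a)S·πR²; power emitted = 4πR²σT⁴. Equating and cancelling πR²:
T = ((1−a)S / 4σ)^(1/4) = (364 / (4 × 5.67×10⁻⁸))^(1/4) = (1.60×10^9)^(1/4).
T = 200 K.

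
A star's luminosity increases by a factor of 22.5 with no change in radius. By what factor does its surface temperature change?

factor ≈ 2.18

P ∝ T⁴ ⇒ T ∝ P^(1/4), so T scales by (22.5)^(1/4) = 2.18.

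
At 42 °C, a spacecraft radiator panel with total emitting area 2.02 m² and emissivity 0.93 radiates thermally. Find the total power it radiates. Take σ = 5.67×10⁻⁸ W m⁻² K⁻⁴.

P ≈ 1050 W

42 °C = 315 K.
P = εσAT⁴ = 0.93 × 5.67×10⁻⁸ × 2.02 × (315)⁴ = 0.93 × 5.67×10⁻⁸ × 2.02 × 9.85×10^9.
P = 1050 W.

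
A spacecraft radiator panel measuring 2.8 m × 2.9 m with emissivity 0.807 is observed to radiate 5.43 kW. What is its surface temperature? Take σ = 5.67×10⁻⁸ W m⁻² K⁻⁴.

T ≈ 348 K

A = 2.8 × 2.9 = 8.12 m².
From P = εσAT⁴, T = (P / εσA)^(1/4) = (5430 / (0.807 × 5.67×10⁻⁸ × 8.12))^(1/4).
T = (1.46×10^10)^(1/4) = 348 K.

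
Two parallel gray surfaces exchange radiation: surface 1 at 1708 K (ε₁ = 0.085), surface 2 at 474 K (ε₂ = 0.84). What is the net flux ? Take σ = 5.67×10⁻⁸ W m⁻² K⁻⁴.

q ≈ 40100 W/m²

For two large parallel gray plates, q = σ(T₁⁴ − T₂⁴) / (1/ε₁ + 1/ε₂ − 1).
1/ε₁ + 1/ε₂ − 1 = 1/0.085 + 1/0.84 − 1 = 11.96.
T₁⁴ − T₂⁴ = 8.51×10^12 − 5.05×10^10 = 8.46×10^12 K⁴.
q = 5.67×10⁻⁸ × 8.46×10^12 / 11.96 = 40100 W/m².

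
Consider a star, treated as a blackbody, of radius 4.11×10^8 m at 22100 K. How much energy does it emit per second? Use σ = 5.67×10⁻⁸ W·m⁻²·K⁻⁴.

A = 4πr² = 4π × (4.11×10^8)² = 2.12×10^18 m².
P = σAT⁴ = 5.67×10⁻⁸ × 2.12×10^18 × (22100)⁴ = 5.67×10⁻⁸ × 2.12×10^18 × 2.39×10^17.
P = 2.87×10^28 W.

P ≈ 2.87×10^28 W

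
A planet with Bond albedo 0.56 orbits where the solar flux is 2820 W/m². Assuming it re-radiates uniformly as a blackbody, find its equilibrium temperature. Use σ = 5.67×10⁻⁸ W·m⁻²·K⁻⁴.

T ≈ 272 K

Power absorbed = (1−a)S·πR²; power emitted = 4πR²σT⁴. Equating and cancelling πR²:
T = ((1−a)S / 4σ)^(1/4) = (1240 / (4 × 5.67×10⁻⁸))^(1/4) = (5.47×10^9)^(1/4).
T = 272 K.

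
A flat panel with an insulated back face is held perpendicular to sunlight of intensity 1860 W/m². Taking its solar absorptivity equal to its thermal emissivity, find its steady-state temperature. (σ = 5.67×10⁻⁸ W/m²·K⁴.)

T ≈ 426 K

Absorbed flux αS = emitted flux εσT⁴ (one radiating face); with α = ε, T = (S/σ)^(1/4).
T = (1860 / 5.67×10⁻⁸)^(1/4) = (3.28×10^10)^(1/4).
T = 426 K.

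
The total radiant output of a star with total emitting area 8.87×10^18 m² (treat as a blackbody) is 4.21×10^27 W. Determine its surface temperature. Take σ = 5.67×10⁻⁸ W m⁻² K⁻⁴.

From P = σAT⁴, T = (P / σA)^(1/4) = (4.21×10^27 / (5.67×10⁻⁸ × 8.87×10^18))^(1/4).
T = (8.37×10^15)^(1/4) = 9570 K.

T ≈ 9570 K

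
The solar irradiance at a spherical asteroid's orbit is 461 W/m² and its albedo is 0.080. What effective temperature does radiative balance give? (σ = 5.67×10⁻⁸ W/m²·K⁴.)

T ≈ 208 K

Power absorbed = (1−a)S·πR²; power emitted = 4πR²σT⁴. Equating and cancelling πR²:
T = ((1−a)S / 4σ)^(1/4) = (424 / (4 × 5.67×10⁻⁸))^(1/4) = (1.87×10^9)^(1/4).
T = 208 K.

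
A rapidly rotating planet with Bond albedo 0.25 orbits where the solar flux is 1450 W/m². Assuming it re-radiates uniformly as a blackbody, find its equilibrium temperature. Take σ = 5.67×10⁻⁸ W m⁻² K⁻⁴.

T ≈ 263 K

Power absorbed = (1−a)S·πR²; power emitted = 4πR²σT⁴. Equating and cancelling πR²:
T = ((1−a)S / 4σ)^(1/4) = (1090 / (4 × 5.67×10⁻⁸))^(1/4) = (4.79×10^9)^(1/4).
T = 263 K.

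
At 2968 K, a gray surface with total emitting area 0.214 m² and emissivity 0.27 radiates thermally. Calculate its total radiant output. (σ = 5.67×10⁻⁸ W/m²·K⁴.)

Stefan–Boltzmann: P = εσAT⁴ = 0.27 × 5.67×10⁻⁸ × 0.214 × (2968)⁴ = 0.27 × 5.67×10⁻⁸ × 0.214 × 7.76×10^13.
P = 2.54×10^5 W.

P ≈ 2.54×10^5 W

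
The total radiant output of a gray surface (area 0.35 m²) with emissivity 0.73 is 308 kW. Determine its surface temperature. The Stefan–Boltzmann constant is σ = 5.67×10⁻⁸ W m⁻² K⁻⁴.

T ≈ 2150 K

From P = εσAT⁴, T = (P / εσA)^(1/4) = (3.08×10^5 / (0.73 × 5.67×10⁻⁸ × 0.350))^(1/4).
T = (2.13×10^13)^(1/4) = 2150 K.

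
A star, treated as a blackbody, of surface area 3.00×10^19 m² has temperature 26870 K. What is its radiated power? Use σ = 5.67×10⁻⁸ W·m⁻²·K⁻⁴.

P = σAT⁴ = 5.67×10⁻⁸ × 3.00×10^19 × (26870)⁴ = 5.67×10⁻⁸ × 3.00×10^19 × 5.21×10^17.
P = 8.87×10^29 W.

P ≈ 8.87×10^29 W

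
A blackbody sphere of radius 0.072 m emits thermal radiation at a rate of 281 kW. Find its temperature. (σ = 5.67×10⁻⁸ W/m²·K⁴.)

T ≈ 2950 K

A = 4πr² = 4π × (0.072)² = 0.0651 m².
From P = σAT⁴, T = (P / σA)^(1/4) = (2.81×10^5 / (5.67×10⁻⁸ × 0.0651))^(1/4).
T = (7.61×10^13)^(1/4) = 2950 K.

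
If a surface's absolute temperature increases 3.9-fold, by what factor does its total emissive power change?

factor ≈ 231

P ∝ T⁴, so the power scales as (3.9)⁴ = 231.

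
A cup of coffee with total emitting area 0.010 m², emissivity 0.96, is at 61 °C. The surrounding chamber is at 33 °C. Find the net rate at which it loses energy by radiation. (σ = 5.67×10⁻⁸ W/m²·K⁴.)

Q ≈ 2.00 W

Convert: 61 °C = 334 K; 33 °C = 306 K.
Q = εσA(T⁴ − T_s⁴). T⁴ − T_s⁴ = (334)⁴ − (306)⁴ = 1.24×10^10 − 8.77×10^9 = 3.68×10^9 K⁴.
Q = 0.96 × 5.67×10⁻⁸ × 0.0100 × 3.68×10^9 = 2.00 W.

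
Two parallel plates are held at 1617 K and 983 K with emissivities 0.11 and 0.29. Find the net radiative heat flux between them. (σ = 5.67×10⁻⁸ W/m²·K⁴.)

For two large parallel gray plates, q = σ(T₁⁴ − T₂⁴) / (1/ε₁ + 1/ε₂ − 1).
1/ε₁ + 1/ε₂ − 1 = 1/0.11 + 1/0.29 − 1 = 11.54.
T₁⁴ − T₂⁴ = 6.84×10^12 − 9.34×10^11 = 5.90×10^12 K⁴.
q = 5.67×10⁻⁸ × 5.90×10^12 / 11.54 = 29000 W/m².

q ≈ 29000 W/m²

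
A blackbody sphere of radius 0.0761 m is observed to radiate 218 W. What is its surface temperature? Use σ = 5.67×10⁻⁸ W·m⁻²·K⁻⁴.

A = 4πr² = 4π × (0.0761)² = 0.0728 m².
From P = σAT⁴, T = (P / σA)^(1/4) = (218 / (5.67×10⁻⁸ × 0.0728))^(1/4).
T = (5.28×10^10)^(1/4) = 479 K.

T ≈ 479 K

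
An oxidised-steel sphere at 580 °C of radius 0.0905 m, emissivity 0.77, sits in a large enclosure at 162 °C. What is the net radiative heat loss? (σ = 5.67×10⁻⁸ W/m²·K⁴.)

Q ≈ 2220 W

A = 4πr² = 4π × (0.0905)² = 0.103 m².
Convert: 580 °C = 853 K; 162 °C = 435 K.
Q = εσA(T⁴ − T_s⁴). T⁴ − T_s⁴ = (853)⁴ − (435)⁴ = 5.29×10^11 − 3.58×10^10 = 4.94×10^11 K⁴.
Q = 0.77 × 5.67×10⁻⁸ × 0.103 × 4.94×10^11 = 2220 W.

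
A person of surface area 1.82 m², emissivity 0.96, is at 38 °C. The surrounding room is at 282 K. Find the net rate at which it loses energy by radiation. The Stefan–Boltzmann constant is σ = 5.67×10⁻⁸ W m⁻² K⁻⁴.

Q ≈ 300 W

Convert: 38 °C = 311 K.
Q = εσA(T⁴ − T_s⁴). T⁴ − T_s⁴ = (311)⁴ − (282)⁴ = 9.35×10^9 − 6.32×10^9 = 3.03×10^9 K⁴.
Q = 0.96 × 5.67×10⁻⁸ × 1.82 × 3.03×10^9 = 300 W.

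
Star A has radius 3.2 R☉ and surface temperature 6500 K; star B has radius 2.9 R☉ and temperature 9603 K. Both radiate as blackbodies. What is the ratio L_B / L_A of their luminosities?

L = 4πR²σT⁴ ∝ R²T⁴, so L_B/L_A = (2.9/3.2)² × (9603/6500)⁴ = 0.821 × 4.76 = 3.91.

L_B/L_A ≈ 3.91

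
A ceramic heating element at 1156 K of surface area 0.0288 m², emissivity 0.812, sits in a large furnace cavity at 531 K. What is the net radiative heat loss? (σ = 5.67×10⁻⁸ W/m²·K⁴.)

Q ≈ 2260 W

Q = εσA(T⁴ − T_s⁴). T⁴ − T_s⁴ = (1156)⁴ − (531)⁴ = 1.79×10^12 − 7.95×10^10 = 1.71×10^12 K⁴.
Q = 0.812 × 5.67×10⁻⁸ × 0.0288 × 1.71×10^12 = 2260 W.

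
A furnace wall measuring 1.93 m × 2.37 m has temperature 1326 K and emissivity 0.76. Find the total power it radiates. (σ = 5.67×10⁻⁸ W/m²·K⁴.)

A = 1.93 × 2.37 = 4.57 m².
P = εσAT⁴ = 0.76 × 5.67×10⁻⁸ × 4.57 × (1326)⁴ = 0.76 × 5.67×10⁻⁸ × 4.57 × 3.09×10^12.
P = 6.09×10^5 W.

P ≈ 6.09×10^5 W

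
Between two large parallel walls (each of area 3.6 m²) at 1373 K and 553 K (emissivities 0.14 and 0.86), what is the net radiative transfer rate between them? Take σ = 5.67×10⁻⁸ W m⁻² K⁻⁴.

For two large parallel gray plates, q = σ(T₁⁴ − T₂⁴) / (1/ε₁ + 1/ε₂ − 1).
1/ε₁ + 1/ε₂ − 1 = 1/0.14 + 1/0.86 − 1 = 7.306.
T₁⁴ − T₂⁴ = 3.55×10^12 − 9.35×10^10 = 3.46×10^12 K⁴.
q = 5.67×10⁻⁸ × 3.46×10^12 / 7.306 = 26900 W/m².
Q = q·A = 26900 × 3.6 = 96700 W.

Q ≈ 96700 W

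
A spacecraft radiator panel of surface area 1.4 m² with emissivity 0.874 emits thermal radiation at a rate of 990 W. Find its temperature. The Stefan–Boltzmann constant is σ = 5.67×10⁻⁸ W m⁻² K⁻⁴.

T ≈ 346 K

From P = εσAT⁴, T = (P / εσA)^(1/4) = (990 / (0.874 × 5.67×10⁻⁸ × 1.40))^(1/4).
T = (1.43×10^10)^(1/4) = 346 K.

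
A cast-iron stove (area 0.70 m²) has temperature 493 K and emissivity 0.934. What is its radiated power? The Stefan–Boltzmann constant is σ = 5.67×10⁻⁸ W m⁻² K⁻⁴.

P ≈ 2190 W

P = εσAT⁴ = 0.934 × 5.67×10⁻⁸ × 0.700 × (493)⁴ = 0.934 × 5.67×10⁻⁸ × 0.700 × 5.91×10^10.
P = 2190 W.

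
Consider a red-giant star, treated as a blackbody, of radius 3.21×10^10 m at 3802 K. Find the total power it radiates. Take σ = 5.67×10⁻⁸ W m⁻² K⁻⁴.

A = 4πr² = 4π × (3.21×10^10)² = 1.29×10^22 m².
P = σAT⁴ = 5.67×10⁻⁸ × 1.29×10^22 × (3802)⁴ = 5.67×10⁻⁸ × 1.29×10^22 × 2.09×10^14.
P = 1.53×10^29 W.

P ≈ 1.53×10^29 W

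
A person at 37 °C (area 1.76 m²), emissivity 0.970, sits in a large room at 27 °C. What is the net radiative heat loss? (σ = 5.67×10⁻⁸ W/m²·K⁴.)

Convert: 37 °C = 310 K; 27 °C = 300 K.
Q = εσA(T⁴ − T_s⁴). T⁴ − T_s⁴ = (310)⁴ − (300)⁴ = 9.24×10^9 − 8.10×10^9 = 1.14×10^9 K⁴.
Q = 0.970 × 5.67×10⁻⁸ × 1.76 × 1.14×10^9 = 110 W.

Q ≈ 110 W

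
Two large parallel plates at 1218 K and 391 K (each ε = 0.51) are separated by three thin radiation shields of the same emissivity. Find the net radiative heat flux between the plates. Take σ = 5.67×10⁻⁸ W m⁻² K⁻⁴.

Each of the 4 gaps contributes resistance (2/ε − 1) = 2/0.51 − 1 = 2.922; total = 11.69.
q = σ(T₁⁴ − T₂⁴) / 11.69 = 5.67×10⁻⁸ × 2.18×10^12 / 11.69 = 10600 W/m².

q ≈ 10600 W/m²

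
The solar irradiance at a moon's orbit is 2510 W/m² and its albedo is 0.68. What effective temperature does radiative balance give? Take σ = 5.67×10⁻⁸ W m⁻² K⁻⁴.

T ≈ 244 K

Power absorbed = (1−a)S·πR²; power emitted = 4πR²σT⁴. Equating and cancelling πR²:
T = ((1−a)S / 4σ)^(1/4) = (803 / (4 × 5.67×10⁻⁸))^(1/4) = (3.54×10^9)^(1/4).
T = 244 K.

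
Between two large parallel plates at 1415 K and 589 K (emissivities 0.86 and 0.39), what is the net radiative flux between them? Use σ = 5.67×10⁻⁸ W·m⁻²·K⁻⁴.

For two large parallel gray plates, q = σ(T₁⁴ − T₂⁴) / (1/ε₁ + 1/ε₂ − 1).
1/ε₁ + 1/ε₂ − 1 = 1/0.86 + 1/0.39 − 1 = 2.727.
T₁⁴ − T₂⁴ = 4.01×10^12 − 1.20×10^11 = 3.89×10^12 K⁴.
q = 5.67×10⁻⁸ × 3.89×10^12 / 2.727 = 80900 W/m².

q ≈ 80900 W/m²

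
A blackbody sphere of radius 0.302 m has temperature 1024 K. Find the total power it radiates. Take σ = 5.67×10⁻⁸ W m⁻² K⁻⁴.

A = 4πr² = 4π × (0.302)² = 1.15 m².
P = σAT⁴ = 5.67×10⁻⁸ × 1.15 × (1024)⁴ = 5.67×10⁻⁸ × 1.15 × 1.10×10^12.
P = 71500 W.

P ≈ 71500 W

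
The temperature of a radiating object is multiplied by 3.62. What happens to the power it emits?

factor ≈ 172

P ∝ T⁴, so the power scales as (3.62)⁴ = 172.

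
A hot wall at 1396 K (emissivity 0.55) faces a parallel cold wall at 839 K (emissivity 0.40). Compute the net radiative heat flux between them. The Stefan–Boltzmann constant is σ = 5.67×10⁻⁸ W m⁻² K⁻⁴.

For two large parallel gray plates, q = σ(T₁⁴ − T₂⁴) / (1/ε₁ + 1/ε₂ − 1).
1/ε₁ + 1/ε₂ − 1 = 1/0.55 + 1/0.40 − 1 = 3.318.
T₁⁴ − T₂⁴ = 3.80×10^12 − 4.96×10^11 = 3.30×10^12 K⁴.
q = 5.67×10⁻⁸ × 3.30×10^12 / 3.318 = 56400 W/m².

q ≈ 56400 W/m²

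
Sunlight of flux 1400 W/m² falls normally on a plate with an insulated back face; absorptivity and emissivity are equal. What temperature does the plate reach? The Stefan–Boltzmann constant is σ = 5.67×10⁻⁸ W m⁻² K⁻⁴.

T ≈ 396 K

Absorbed flux αS = emitted flux εσT⁴ (one radiating face); with α = ε, T = (S/σ)^(1/4).
T = (1400 / 5.67×10⁻⁸)^(1/4) = (2.47×10^10)^(1/4).
T = 396 K.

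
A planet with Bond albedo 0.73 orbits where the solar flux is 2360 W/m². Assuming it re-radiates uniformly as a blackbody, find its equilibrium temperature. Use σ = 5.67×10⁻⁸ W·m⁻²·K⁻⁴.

Power absorbed = (1−a)S·πR²; power emitted = 4πR²σT⁴. Equating and cancelling πR²:
T = ((1−a)S / 4σ)^(1/4) = (637 / (4 × 5.67×10⁻⁸))^(1/4) = (2.81×10^9)^(1/4).
T = 230 K.

T ≈ 230 K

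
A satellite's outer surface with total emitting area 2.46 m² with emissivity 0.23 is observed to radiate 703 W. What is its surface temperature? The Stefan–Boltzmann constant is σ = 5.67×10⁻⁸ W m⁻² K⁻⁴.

From P = εσAT⁴, T = (P / εσA)^(1/4) = (703 / (0.23 × 5.67×10⁻⁸ × 2.46))^(1/4).
T = (2.19×10^10)^(1/4) = 385 K.

T ≈ 385 K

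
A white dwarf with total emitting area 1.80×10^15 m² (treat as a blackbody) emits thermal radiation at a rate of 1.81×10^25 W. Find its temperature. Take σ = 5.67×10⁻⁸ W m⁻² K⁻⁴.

T ≈ 20500 K

From P = σAT⁴, T = (P / σA)^(1/4) = (1.81×10^25 / (5.67×10⁻⁸ × 1.80×10^15))^(1/4).
T = (1.77×10^17)^(1/4) = 20500 K.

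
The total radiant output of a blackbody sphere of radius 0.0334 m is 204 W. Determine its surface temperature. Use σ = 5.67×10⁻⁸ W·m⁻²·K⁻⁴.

A = 4πr² = 4π × (0.0334)² = 0.0140 m².
From P = σAT⁴, T = (P / σA)^(1/4) = (204 / (5.67×10⁻⁸ × 0.0140))^(1/4).
T = (2.57×10^11)^(1/4) = 712 K.

T ≈ 712 K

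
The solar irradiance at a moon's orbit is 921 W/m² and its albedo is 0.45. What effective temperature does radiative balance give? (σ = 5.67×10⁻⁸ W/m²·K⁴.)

T ≈ 217 K

Power absorbed = (1−a)S·πR²; power emitted = 4πR²σT⁴. Equating and cancelling πR²:
T = ((1−a)S / 4σ)^(1/4) = (507 / (4 × 5.67×10⁻⁸))^(1/4) = (2.23×10^9)^(1/4).
T = 217 K.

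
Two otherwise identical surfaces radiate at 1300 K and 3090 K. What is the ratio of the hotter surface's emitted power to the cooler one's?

ratio ≈ 31.9

P ∝ T⁴, so the ratio is (3090/1300)⁴ = (2.377)⁴ = 31.9.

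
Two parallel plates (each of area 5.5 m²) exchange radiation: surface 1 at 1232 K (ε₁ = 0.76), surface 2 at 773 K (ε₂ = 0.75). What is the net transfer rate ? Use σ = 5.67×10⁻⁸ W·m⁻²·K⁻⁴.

Q ≈ 3.68×10^5 W

For two large parallel gray plates, q = σ(T₁⁴ − T₂⁴) / (1/ε₁ + 1/ε₂ − 1).
1/ε₁ + 1/ε₂ − 1 = 1/0.76 + 1/0.75 − 1 = 1.649.
T₁⁴ − T₂⁴ = 2.30×10^12 − 3.57×10^11 = 1.95×10^12 K⁴.
q = 5.67×10⁻⁸ × 1.95×10^12 / 1.649 = 66900 W/m².
Q = q·A = 66900 × 5.5 = 3.68×10^5 W.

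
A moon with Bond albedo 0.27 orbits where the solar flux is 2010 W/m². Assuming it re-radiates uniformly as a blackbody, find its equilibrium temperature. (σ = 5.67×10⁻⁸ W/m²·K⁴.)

Power absorbed = (1−a)S·πR²; power emitted = 4πR²σT⁴. Equating and cancelling πR²:
T = ((1−a)S / 4σ)^(1/4) = (1470 / (4 × 5.67×10⁻⁸))^(1/4) = (6.47×10^9)^(1/4).
T = 284 K.

T ≈ 284 K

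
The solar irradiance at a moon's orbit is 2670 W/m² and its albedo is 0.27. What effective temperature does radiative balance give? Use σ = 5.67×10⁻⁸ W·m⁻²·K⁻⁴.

T ≈ 304 K

Power absorbed = (1−a)S·πR²; power emitted = 4πR²σT⁴. Equating and cancelling πR²:
T = ((1−a)S / 4σ)^(1/4) = (1950 / (4 × 5.67×10⁻⁸))^(1/4) = (8.59×10^9)^(1/4).
T = 304 K.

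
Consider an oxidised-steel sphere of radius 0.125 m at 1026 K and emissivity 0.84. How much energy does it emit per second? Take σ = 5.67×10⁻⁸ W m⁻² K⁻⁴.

P ≈ 10400 W

A = 4πr² = 4π × (0.125)² = 0.196 m².
P = εσAT⁴ = 0.84 × 5.67×10⁻⁸ × 0.196 × (1026)⁴ = 0.84 × 5.67×10⁻⁸ × 0.196 × 1.11×10^12.
P = 10400 W.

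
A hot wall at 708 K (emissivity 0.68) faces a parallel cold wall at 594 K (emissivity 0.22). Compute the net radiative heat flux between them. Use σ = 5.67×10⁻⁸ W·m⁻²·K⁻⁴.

For two large parallel gray plates, q = σ(T₁⁴ − T₂⁴) / (1/ε₁ + 1/ε₂ − 1).
1/ε₁ + 1/ε₂ − 1 = 1/0.68 + 1/0.22 − 1 = 5.016.
T₁⁴ − T₂⁴ = 2.51×10^11 − 1.24×10^11 = 1.27×10^11 K⁴.
q = 5.67×10⁻⁸ × 1.27×10^11 / 5.016 = 1430 W/m².

q ≈ 1430 W/m²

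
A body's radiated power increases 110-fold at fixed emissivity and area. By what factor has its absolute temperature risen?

factor ≈ 3.24

P ∝ T⁴ ⇒ T ∝ P^(1/4), so T scales by (110)^(1/4) = 3.24.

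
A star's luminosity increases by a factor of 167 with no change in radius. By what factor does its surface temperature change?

factor ≈ 3.59

P ∝ T⁴ ⇒ T ∝ P^(1/4), so T scales by (167)^(1/4) = 3.59.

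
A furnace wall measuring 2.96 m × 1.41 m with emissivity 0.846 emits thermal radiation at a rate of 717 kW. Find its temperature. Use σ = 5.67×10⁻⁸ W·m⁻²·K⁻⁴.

T ≈ 1380 K

A = 2.96 × 1.41 = 4.17 m².
From P = εσAT⁴, T = (P / εσA)^(1/4) = (7.17×10^5 / (0.846 × 5.67×10⁻⁸ × 4.17))^(1/4).
T = (3.58×10^12)^(1/4) = 1380 K.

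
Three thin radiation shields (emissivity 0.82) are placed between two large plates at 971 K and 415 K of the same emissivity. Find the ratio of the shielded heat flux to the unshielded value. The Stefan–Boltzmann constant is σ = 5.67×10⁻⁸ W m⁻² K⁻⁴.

ratio ≈ 0.250

With N identical shields there are N+1 = 4 gaps in series, each with the same radiative resistance, so the flux falls to 1/(N+1) of its unshielded value.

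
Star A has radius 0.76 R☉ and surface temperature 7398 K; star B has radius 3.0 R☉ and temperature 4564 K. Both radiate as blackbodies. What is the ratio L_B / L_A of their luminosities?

L = 4πR²σT⁴ ∝ R²T⁴, so L_B/L_A = (3.0/0.76)² × (4564/7398)⁴ = 15.6 × 0.145 = 2.26.

L_B/L_A ≈ 2.26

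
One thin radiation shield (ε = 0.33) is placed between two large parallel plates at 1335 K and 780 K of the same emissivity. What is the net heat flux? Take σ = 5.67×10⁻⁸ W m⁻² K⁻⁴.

Each of the 2 gaps contributes resistance (2/ε − 1) = 2/0.33 − 1 = 5.061; total = 10.12.
q = σ(T₁⁴ − T₂⁴) / 10.12 = 5.67×10⁻⁸ × 2.81×10^12 / 10.12 = 15700 W/m².

q ≈ 15700 W/m²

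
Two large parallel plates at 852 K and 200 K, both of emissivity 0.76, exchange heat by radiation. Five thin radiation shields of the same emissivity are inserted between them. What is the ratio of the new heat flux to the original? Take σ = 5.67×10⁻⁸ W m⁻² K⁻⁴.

ratio ≈ 0.167

With N identical shields there are N+1 = 6 gaps in series, each with the same radiative resistance, so the flux falls to 1/(N+1) of its unshielded value.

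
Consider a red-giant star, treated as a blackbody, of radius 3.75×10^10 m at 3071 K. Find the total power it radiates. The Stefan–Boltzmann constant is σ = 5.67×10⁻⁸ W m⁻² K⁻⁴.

P ≈ 8.91×10^28 W

A = 4πr² = 4π × (3.75×10^10)² = 1.77×10^22 m².
P = σAT⁴ = 5.67×10⁻⁸ × 1.77×10^22 × (3071)⁴ = 5.67×10⁻⁸ × 1.77×10^22 × 8.89×10^13.
P = 8.91×10^28 W.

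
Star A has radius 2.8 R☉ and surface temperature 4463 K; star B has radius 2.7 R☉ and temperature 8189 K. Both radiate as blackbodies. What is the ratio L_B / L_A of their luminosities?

L_B/L_A ≈ 10.5

L = 4πR²σT⁴ ∝ R²T⁴, so L_B/L_A = (2.7/2.8)² × (8189/4463)⁴ = 0.930 × 11.3 = 10.5.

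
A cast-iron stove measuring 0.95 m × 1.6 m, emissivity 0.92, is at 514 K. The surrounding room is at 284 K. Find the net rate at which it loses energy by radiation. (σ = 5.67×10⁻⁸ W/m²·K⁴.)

A = 0.95 × 1.6 = 1.52 m².
Q = εσA(T⁴ − T_s⁴). T⁴ − T_s⁴ = (514)⁴ − (284)⁴ = 6.98×10^10 − 6.51×10^9 = 6.33×10^10 K⁴.
Q = 0.92 × 5.67×10⁻⁸ × 1.52 × 6.33×10^10 = 5020 W.

Q ≈ 5020 W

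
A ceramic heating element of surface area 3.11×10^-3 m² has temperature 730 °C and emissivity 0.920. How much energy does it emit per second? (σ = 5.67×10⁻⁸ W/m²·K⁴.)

P ≈ 164 W

730 °C = 1003 K.
Stefan–Boltzmann: P = εσAT⁴ = 0.920 × 5.67×10⁻⁸ × 3.11×10^-3 × (1003)⁴ = 0.920 × 5.67×10⁻⁸ × 3.11×10^-3 × 1.01×10^12.
P = 164 W.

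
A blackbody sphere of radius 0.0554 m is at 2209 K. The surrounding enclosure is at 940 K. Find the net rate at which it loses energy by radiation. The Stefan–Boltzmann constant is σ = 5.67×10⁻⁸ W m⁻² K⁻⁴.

A = 4πr² = 4π × (0.0554)² = 0.0386 m².
Q = σA(T⁴ − T_s⁴). T⁴ − T_s⁴ = (2209)⁴ − (940)⁴ = 2.38×10^13 − 7.81×10^11 = 2.30×10^13 K⁴.
Q = 5.67×10⁻⁸ × 0.0386 × 2.30×10^13 = 50400 W.

Q ≈ 50400 W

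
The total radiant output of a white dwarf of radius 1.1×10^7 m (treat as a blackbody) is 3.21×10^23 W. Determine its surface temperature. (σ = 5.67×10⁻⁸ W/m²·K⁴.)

A = 4πr² = 4π × (1.1×10^7)² = 1.52×10^15 m².
From P = σAT⁴, T = (P / σA)^(1/4) = (3.21×10^23 / (5.67×10⁻⁸ × 1.52×10^15))^(1/4).
T = (3.72×10^15)^(1/4) = 7810 K.

T ≈ 7810 K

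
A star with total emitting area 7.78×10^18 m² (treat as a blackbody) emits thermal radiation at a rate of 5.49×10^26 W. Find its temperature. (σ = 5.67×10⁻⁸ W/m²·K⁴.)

T ≈ 5940 K

From P = σAT⁴, T = (P / σA)^(1/4) = (5.49×10^26 / (5.67×10⁻⁸ × 7.78×10^18))^(1/4).
T = (1.24×10^15)^(1/4) = 5940 K.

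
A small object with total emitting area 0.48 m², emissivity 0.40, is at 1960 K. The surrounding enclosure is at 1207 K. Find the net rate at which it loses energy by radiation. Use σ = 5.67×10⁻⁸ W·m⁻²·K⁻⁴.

Q ≈ 1.38×10^5 W

Q = εσA(T⁴ − T_s⁴). T⁴ − T_s⁴ = (1960)⁴ − (1207)⁴ = 1.48×10^13 − 2.12×10^12 = 1.26×10^13 K⁴.
Q = 0.40 × 5.67×10⁻⁸ × 0.480 × 1.26×10^13 = 1.38×10^5 W.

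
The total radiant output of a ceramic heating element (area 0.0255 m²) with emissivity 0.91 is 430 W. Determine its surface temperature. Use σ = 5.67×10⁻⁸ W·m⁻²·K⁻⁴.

From P = εσAT⁴, T = (P / εσA)^(1/4) = (430 / (0.91 × 5.67×10⁻⁸ × 0.0255))^(1/4).
T = (3.27×10^11)^(1/4) = 756 K.

T ≈ 756 K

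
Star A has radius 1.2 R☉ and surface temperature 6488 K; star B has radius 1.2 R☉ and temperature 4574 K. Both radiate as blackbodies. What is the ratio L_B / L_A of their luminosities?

L = 4πR²σT⁴ ∝ R²T⁴, so L_B/L_A = (1.2/1.2)² × (4574/6488)⁴ = 1.00 × 0.247 = 0.247.

L_B/L_A ≈ 0.247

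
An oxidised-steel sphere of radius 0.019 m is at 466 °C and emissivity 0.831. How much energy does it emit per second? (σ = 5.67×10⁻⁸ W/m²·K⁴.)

A = 4πr² = 4π × (0.019)² = 4.54×10^-3 m².
466 °C = 739 K.
P = εσAT⁴ = 0.831 × 5.67×10⁻⁸ × 4.54×10^-3 × (739)⁴ = 0.831 × 5.67×10⁻⁸ × 4.54×10^-3 × 2.98×10^11.
P = 63.7 W.

P ≈ 63.7 W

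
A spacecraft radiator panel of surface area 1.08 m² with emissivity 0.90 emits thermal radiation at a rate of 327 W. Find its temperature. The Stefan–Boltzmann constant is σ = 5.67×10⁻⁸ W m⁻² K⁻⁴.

T ≈ 278 K

From P = εσAT⁴, T = (P / εσA)^(1/4) = (327 / (0.90 × 5.67×10⁻⁸ × 1.08))^(1/4).
T = (5.93×10^9)^(1/4) = 278 K.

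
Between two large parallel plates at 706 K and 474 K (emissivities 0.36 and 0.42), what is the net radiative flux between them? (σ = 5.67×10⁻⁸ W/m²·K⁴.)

q ≈ 2700 W/m²

For two large parallel gray plates, q = σ(T₁⁴ − T₂⁴) / (1/ε₁ + 1/ε₂ − 1).
1/ε₁ + 1/ε₂ − 1 = 1/0.36 + 1/0.42 − 1 = 4.159.
T₁⁴ − T₂⁴ = 2.48×10^11 − 5.05×10^10 = 1.98×10^11 K⁴.
q = 5.67×10⁻⁸ × 1.98×10^11 / 4.159 = 2700 W/m².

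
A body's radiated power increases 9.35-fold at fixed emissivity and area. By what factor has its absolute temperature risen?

factor ≈ 1.75

P ∝ T⁴ ⇒ T ∝ P^(1/4), so T scales by (9.35)^(1/4) = 1.75.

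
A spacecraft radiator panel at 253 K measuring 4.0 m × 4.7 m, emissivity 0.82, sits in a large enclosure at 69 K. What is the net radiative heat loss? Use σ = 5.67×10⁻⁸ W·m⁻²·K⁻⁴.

Q ≈ 3560 W

A = 4.0 × 4.7 = 18.8 m².
Q = εσA(T⁴ − T_s⁴). T⁴ − T_s⁴ = (253)⁴ − (69)⁴ = 4.10×10^9 − 2.27×10^7 = 4.07×10^9 K⁴.
Q = 0.82 × 5.67×10⁻⁸ × 18.8 × 4.07×10^9 = 3560 W.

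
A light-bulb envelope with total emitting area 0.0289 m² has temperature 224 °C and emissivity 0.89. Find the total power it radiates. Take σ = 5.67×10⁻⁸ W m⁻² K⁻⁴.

P ≈ 89.0 W

224 °C = 497 K.
Stefan–Boltzmann: P = εσAT⁴ = 0.89 × 5.67×10⁻⁸ × 0.0289 × (497)⁴ = 0.89 × 5.67×10⁻⁸ × 0.0289 × 6.10×10^10.
P = 89.0 W.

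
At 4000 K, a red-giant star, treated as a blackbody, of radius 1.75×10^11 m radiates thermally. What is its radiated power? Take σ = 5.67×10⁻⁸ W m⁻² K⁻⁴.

P ≈ 5.59×10^30 W

A = 4πr² = 4π × (1.75×10^11)² = 3.85×10^23 m².
P = σAT⁴ = 5.67×10⁻⁸ × 3.85×10^23 × (4000)⁴ = 5.67×10⁻⁸ × 3.85×10^23 × 2.56×10^14.
P = 5.59×10^30 W.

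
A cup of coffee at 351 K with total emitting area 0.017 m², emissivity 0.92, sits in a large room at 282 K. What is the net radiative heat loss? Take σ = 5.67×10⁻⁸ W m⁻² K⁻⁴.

Q = εσA(T⁴ − T_s⁴). T⁴ − T_s⁴ = (351)⁴ − (282)⁴ = 1.52×10^10 − 6.32×10^9 = 8.85×10^9 K⁴.
Q = 0.92 × 5.67×10⁻⁸ × 0.0170 × 8.85×10^9 = 7.85 W.

Q ≈ 7.85 W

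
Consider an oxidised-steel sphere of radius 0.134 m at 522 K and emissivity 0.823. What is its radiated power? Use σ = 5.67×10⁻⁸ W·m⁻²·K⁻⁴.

P ≈ 782 W

A = 4πr² = 4π × (0.134)² = 0.226 m².
P = εσAT⁴ = 0.823 × 5.67×10⁻⁸ × 0.226 × (522)⁴ = 0.823 × 5.67×10⁻⁸ × 0.226 × 7.42×10^10.
P = 782 W.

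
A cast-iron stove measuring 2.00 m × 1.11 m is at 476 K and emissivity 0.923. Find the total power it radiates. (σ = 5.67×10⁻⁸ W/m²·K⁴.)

P ≈ 5960 W

A = 2.00 × 1.11 = 2.22 m².
Stefan–Boltzmann: P = εσAT⁴ = 0.923 × 5.67×10⁻⁸ × 2.22 × (476)⁴ = 0.923 × 5.67×10⁻⁸ × 2.22 × 5.13×10^10.
P = 5960 W.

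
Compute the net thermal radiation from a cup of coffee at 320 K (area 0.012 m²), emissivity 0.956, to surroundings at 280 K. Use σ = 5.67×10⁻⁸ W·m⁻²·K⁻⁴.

Q = εσA(T⁴ − T_s⁴). T⁴ − T_s⁴ = (320)⁴ − (280)⁴ = 1.05×10^10 − 6.15×10^9 = 4.34×10^9 K⁴.
Q = 0.956 × 5.67×10⁻⁸ × 0.0120 × 4.34×10^9 = 2.82 W.

Q ≈ 2.82 W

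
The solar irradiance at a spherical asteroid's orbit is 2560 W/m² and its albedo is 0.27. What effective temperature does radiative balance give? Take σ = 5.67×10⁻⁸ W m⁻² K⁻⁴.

Power absorbed = (1−a)S·πR²; power emitted = 4πR²σT⁴. Equating and cancelling πR²:
T = ((1−a)S / 4σ)^(1/4) = (1870 / (4 × 5.67×10⁻⁸))^(1/4) = (8.24×10^9)^(1/4).
T = 301 K.

T ≈ 301 K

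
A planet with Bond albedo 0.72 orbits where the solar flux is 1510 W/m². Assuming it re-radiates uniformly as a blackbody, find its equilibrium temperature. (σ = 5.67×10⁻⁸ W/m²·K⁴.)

T ≈ 208 K

Power absorbed = (1−a)S·πR²; power emitted = 4πR²σT⁴. Equating and cancelling πR²:
T = ((1−a)S / 4σ)^(1/4) = (423 / (4 × 5.67×10⁻⁸))^(1/4) = (1.86×10^9)^(1/4).
T = 208 K.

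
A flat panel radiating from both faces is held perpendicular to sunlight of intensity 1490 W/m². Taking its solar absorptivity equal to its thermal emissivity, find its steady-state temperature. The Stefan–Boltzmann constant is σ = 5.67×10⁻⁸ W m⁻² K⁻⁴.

Absorbed flux αS = emitted flux 2εσT⁴ per unit area; with α = ε this gives T = (S/2σ)^(1/4).
T = (1490 / (2 × 5.67×10⁻⁸))^(1/4) = (1.31×10^10)^(1/4).
T = 339 K.

T ≈ 339 K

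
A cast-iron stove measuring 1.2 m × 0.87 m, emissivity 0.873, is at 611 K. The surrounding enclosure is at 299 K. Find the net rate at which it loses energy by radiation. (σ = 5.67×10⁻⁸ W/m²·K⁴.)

Q ≈ 6790 W

A = 1.2 × 0.87 = 1.04 m².
Q = εσA(T⁴ − T_s⁴). T⁴ − T_s⁴ = (611)⁴ − (299)⁴ = 1.39×10^11 − 7.99×10^9 = 1.31×10^11 K⁴.
Q = 0.873 × 5.67×10⁻⁸ × 1.04 × 1.31×10^11 = 6790 W.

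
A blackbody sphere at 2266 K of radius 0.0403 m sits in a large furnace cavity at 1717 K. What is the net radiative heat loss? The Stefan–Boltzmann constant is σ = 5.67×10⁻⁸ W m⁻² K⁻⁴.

Q ≈ 20500 W

A = 4πr² = 4π × (0.0403)² = 0.0204 m².
Q = σA(T⁴ − T_s⁴). T⁴ − T_s⁴ = (2266)⁴ − (1717)⁴ = 2.64×10^13 − 8.69×10^12 = 1.77×10^13 K⁴.
Q = 5.67×10⁻⁸ × 0.0204 × 1.77×10^13 = 20500 W.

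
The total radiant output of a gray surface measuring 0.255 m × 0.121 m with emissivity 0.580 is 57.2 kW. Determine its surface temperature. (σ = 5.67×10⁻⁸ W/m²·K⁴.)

A = 0.255 × 0.121 = 0.0309 m².
From P = εσAT⁴, T = (P / εσA)^(1/4) = (57200 / (0.580 × 5.67×10⁻⁸ × 0.0309))^(1/4).
T = (5.64×10^13)^(1/4) = 2740 K.

T ≈ 2740 K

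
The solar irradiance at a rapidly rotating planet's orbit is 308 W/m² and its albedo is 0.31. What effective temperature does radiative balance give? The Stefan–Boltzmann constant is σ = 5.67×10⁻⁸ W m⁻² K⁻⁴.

T ≈ 175 K

Power absorbed = (1−a)S·πR²; power emitted = 4πR²σT⁴. Equating and cancelling πR²:
T = ((1−a)S / 4σ)^(1/4) = (213 / (4 × 5.67×10⁻⁸))^(1/4) = (9.37×10^8)^(1/4).
T = 175 K.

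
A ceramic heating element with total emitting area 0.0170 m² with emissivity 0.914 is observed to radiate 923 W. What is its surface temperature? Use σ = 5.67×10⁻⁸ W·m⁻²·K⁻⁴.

T ≈ 1010 K

From P = εσAT⁴, T = (P / εσA)^(1/4) = (923 / (0.914 × 5.67×10⁻⁸ × 0.0170))^(1/4).
T = (1.05×10^12)^(1/4) = 1010 K.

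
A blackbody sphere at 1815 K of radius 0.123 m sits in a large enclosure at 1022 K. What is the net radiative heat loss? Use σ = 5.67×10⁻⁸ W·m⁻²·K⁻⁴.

A = 4πr² = 4π × (0.123)² = 0.190 m².
Q = σA(T⁴ − T_s⁴). T⁴ − T_s⁴ = (1815)⁴ − (1022)⁴ = 1.09×10^13 − 1.09×10^12 = 9.76×10^12 K⁴.
Q = 5.67×10⁻⁸ × 0.190 × 9.76×10^12 = 1.05×10^5 W.

Q ≈ 1.05×10^5 W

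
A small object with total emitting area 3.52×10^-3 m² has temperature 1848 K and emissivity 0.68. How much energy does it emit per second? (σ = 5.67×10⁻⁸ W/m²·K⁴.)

P ≈ 1580 W

Stefan–Boltzmann: P = εσAT⁴ = 0.68 × 5.67×10⁻⁸ × 3.52×10^-3 × (1848)⁴ = 0.68 × 5.67×10⁻⁸ × 3.52×10^-3 × 1.17×10^13.
P = 1580 W.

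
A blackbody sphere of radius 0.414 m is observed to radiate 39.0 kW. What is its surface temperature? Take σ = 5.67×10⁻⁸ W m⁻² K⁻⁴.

A = 4πr² = 4π × (0.414)² = 2.15 m².
From P = σAT⁴, T = (P / σA)^(1/4) = (39000 / (5.67×10⁻⁸ × 2.15))^(1/4).
T = (3.19×10^11)^(1/4) = 752 K.

T ≈ 752 K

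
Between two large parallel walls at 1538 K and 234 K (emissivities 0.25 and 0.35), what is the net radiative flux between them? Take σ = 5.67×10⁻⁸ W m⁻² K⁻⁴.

For two large parallel gray plates, q = σ(T₁⁴ − T₂⁴) / (1/ε₁ + 1/ε₂ − 1).
1/ε₁ + 1/ε₂ − 1 = 1/0.25 + 1/0.35 − 1 = 5.857.
T₁⁴ − T₂⁴ = 5.60×10^12 − 3.00×10^9 = 5.59×10^12 K⁴.
q = 5.67×10⁻⁸ × 5.59×10^12 / 5.857 = 54100 W/m².

q ≈ 54100 W/m²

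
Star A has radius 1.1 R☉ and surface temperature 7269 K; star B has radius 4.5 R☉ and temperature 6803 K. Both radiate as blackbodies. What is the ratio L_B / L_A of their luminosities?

L_B/L_A ≈ 12.8

L = 4πR²σT⁴ ∝ R²T⁴, so L_B/L_A = (4.5/1.1)² × (6803/7269)⁴ = 16.7 × 0.767 = 12.8.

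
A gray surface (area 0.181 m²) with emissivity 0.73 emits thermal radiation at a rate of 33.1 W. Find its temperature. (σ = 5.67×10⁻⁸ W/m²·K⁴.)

From P = εσAT⁴, T = (P / εσA)^(1/4) = (33.1 / (0.73 × 5.67×10⁻⁸ × 0.181))^(1/4).
T = (4.42×10^9)^(1/4) = 258 K.

T ≈ 258 K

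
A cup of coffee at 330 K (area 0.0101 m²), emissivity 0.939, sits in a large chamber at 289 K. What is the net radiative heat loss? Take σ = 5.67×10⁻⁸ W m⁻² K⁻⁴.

Q = εσA(T⁴ − T_s⁴). T⁴ − T_s⁴ = (330)⁴ − (289)⁴ = 1.19×10^10 − 6.98×10^9 = 4.88×10^9 K⁴.
Q = 0.939 × 5.67×10⁻⁸ × 0.0101 × 4.88×10^9 = 2.63 W.

Q ≈ 2.63 W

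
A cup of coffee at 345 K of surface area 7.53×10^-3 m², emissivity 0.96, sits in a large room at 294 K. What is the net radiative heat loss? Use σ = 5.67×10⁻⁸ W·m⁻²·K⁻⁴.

Q ≈ 2.74 W

Q = εσA(T⁴ − T_s⁴). T⁴ − T_s⁴ = (345)⁴ − (294)⁴ = 1.42×10^10 − 7.47×10^9 = 6.70×10^9 K⁴.
Q = 0.96 × 5.67×10⁻⁸ × 7.53×10^-3 × 6.70×10^9 = 2.74 W.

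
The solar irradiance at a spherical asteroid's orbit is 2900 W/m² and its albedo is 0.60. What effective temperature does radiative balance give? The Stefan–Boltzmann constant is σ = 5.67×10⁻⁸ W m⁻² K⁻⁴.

T ≈ 267 K

Power absorbed = (1−a)S·πR²; power emitted = 4πR²σT⁴. Equating and cancelling πR²:
T = ((1−a)S / 4σ)^(1/4) = (1160 / (4 × 5.67×10⁻⁸))^(1/4) = (5.11×10^9)^(1/4).
T = 267 K.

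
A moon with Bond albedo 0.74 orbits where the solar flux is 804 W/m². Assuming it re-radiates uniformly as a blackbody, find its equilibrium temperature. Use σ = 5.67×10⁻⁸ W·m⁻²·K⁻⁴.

T ≈ 174 K

Power absorbed = (1−a)S·πR²; power emitted = 4πR²σT⁴. Equating and cancelling πR²:
T = ((1−a)S / 4σ)^(1/4) = (209 / (4 × 5.67×10⁻⁸))^(1/4) = (9.22×10^8)^(1/4).
T = 174 K.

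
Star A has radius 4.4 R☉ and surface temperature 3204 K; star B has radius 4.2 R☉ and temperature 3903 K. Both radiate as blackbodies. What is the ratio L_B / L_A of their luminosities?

L_B/L_A ≈ 2.01

L = 4πR²σT⁴ ∝ R²T⁴, so L_B/L_A = (4.2/4.4)² × (3903/3204)⁴ = 0.911 × 2.20 = 2.01.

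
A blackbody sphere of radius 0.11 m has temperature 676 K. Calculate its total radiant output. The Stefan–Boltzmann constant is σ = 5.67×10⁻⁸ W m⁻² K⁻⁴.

P ≈ 1800 W

A = 4πr² = 4π × (0.11)² = 0.152 m².
P = σAT⁴ = 5.67×10⁻⁸ × 0.152 × (676)⁴ = 5.67×10⁻⁸ × 0.152 × 2.09×10^11.
P = 1800 W.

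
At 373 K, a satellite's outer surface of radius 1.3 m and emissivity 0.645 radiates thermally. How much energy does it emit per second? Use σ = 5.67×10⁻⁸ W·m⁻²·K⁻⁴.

P ≈ 15000 W

A = 4πr² = 4π × (1.3)² = 21.2 m².
Stefan–Boltzmann: P = εσAT⁴ = 0.645 × 5.67×10⁻⁸ × 21.2 × (373)⁴ = 0.645 × 5.67×10⁻⁸ × 21.2 × 1.94×10^10.
P = 15000 W.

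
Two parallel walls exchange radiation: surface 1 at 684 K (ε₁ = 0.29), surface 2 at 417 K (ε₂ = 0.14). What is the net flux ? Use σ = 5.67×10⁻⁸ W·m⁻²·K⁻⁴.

q ≈ 1120 W/m²

For two large parallel gray plates, q = σ(T₁⁴ − T₂⁴) / (1/ε₁ + 1/ε₂ − 1).
1/ε₁ + 1/ε₂ − 1 = 1/0.29 + 1/0.14 − 1 = 9.591.
T₁⁴ − T₂⁴ = 2.19×10^11 − 3.02×10^10 = 1.89×10^11 K⁴.
q = 5.67×10⁻⁸ × 1.89×10^11 / 9.591 = 1120 W/m².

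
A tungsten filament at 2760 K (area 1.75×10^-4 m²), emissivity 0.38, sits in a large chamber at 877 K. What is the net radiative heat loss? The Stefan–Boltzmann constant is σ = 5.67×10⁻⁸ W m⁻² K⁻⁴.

Q = εσA(T⁴ − T_s⁴). T⁴ − T_s⁴ = (2760)⁴ − (877)⁴ = 5.80×10^13 − 5.92×10^11 = 5.74×10^13 K⁴.
Q = 0.38 × 5.67×10⁻⁸ × 1.75×10^-4 × 5.74×10^13 = 217 W.

Q ≈ 217 W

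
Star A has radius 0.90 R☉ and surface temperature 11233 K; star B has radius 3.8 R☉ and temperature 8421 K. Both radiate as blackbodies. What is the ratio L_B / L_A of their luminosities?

L_B/L_A ≈ 5.63

L = 4πR²σT⁴ ∝ R²T⁴, so L_B/L_A = (3.8/0.90)² × (8421/11233)⁴ = 17.8 × 0.316 = 5.63.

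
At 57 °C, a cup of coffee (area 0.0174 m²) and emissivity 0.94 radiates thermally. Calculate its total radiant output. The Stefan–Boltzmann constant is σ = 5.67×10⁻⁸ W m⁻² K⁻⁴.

P ≈ 11.0 W

57 °C = 330 K.
P = εσAT⁴ = 0.94 × 5.67×10⁻⁸ × 0.0174 × (330)⁴ = 0.94 × 5.67×10⁻⁸ × 0.0174 × 1.19×10^10.
P = 11.0 W.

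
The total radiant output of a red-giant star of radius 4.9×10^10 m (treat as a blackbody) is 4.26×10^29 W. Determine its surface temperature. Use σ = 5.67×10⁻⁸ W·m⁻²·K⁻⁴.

A = 4πr² = 4π × (4.9×10^10)² = 3.02×10^22 m².
From P = σAT⁴, T = (P / σA)^(1/4) = (4.26×10^29 / (5.67×10⁻⁸ × 3.02×10^22))^(1/4).
T = (2.49×10^14)^(1/4) = 3970 K.

T ≈ 3970 K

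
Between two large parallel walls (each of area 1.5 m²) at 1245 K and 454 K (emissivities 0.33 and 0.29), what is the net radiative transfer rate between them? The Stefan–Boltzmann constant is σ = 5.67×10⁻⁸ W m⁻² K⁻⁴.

For two large parallel gray plates, q = σ(T₁⁴ − T₂⁴) / (1/ε₁ + 1/ε₂ − 1).
1/ε₁ + 1/ε₂ − 1 = 1/0.33 + 1/0.29 − 1 = 5.479.
T₁⁴ − T₂⁴ = 2.40×10^12 − 4.25×10^10 = 2.36×10^12 K⁴.
q = 5.67×10⁻⁸ × 2.36×10^12 / 5.479 = 24400 W/m².
Q = q·A = 24400 × 1.5 = 36600 W.

Q ≈ 36600 W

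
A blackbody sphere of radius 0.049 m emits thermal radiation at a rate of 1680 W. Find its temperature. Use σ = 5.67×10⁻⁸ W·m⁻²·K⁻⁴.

T ≈ 995 K

A = 4πr² = 4π × (0.049)² = 0.0302 m².
From P = σAT⁴, T = (P / σA)^(1/4) = (1680 / (5.67×10⁻⁸ × 0.0302))^(1/4).
T = (9.82×10^11)^(1/4) = 995 K.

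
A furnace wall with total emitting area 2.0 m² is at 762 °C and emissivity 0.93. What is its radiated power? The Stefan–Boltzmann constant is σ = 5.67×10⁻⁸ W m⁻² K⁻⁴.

P ≈ 1.21×10^5 W

762 °C = 1035 K.
P = εσAT⁴ = 0.93 × 5.67×10⁻⁸ × 2.00 × (1035)⁴ = 0.93 × 5.67×10⁻⁸ × 2.00 × 1.15×10^12.
P = 1.21×10^5 W.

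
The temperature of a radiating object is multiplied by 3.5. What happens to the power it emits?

factor ≈ 150

P ∝ T⁴, so the power scales as (3.5)⁴ = 150.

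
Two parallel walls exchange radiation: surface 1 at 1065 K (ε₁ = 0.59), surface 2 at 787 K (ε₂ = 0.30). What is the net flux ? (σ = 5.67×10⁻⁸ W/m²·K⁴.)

For two large parallel gray plates, q = σ(T₁⁴ − T₂⁴) / (1/ε₁ + 1/ε₂ − 1).
1/ε₁ + 1/ε₂ − 1 = 1/0.59 + 1/0.30 − 1 = 4.028.
T₁⁴ − T₂⁴ = 1.29×10^12 − 3.84×10^11 = 9.03×10^11 K⁴.
q = 5.67×10⁻⁸ × 9.03×10^11 / 4.028 = 12700 W/m².

q ≈ 12700 W/m²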